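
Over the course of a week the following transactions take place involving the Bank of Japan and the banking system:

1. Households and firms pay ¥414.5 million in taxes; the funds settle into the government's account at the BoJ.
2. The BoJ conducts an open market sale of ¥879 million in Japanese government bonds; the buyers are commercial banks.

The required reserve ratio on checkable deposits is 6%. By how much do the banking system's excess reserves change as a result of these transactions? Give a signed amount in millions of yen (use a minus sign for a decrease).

Government account inflow ¥414.5 million: reserves −¥414.5M, deposits −¥414.5M.
OMO sale (to banks) ¥879 million: reserves −¥879M, deposits 0.
Totals: Δreserves = −¥1293.5M, Δdeposits = −¥414.5M.
Δrequired reserves = 6% × −¥414.5M = −¥24.87M.
Δexcess reserves = Δreserves − Δrequired = −¥1293.5M − (−¥24.87M) = -¥1268.63 million.

-¥1268.63 million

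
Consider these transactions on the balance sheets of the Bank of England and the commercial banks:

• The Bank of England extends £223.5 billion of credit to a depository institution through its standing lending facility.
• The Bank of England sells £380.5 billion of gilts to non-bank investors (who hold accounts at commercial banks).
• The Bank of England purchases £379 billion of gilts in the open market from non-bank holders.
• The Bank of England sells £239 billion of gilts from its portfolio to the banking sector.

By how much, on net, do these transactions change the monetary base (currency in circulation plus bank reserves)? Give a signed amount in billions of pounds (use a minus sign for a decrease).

Bank of England balance sheet:
  Assets:      Securities −£240.5B, Loans to banks +£223.5B
  Liabilities: Bank reserves −£17B
Commercial banking system:
  Assets:      Reserves at CB −£17B, Securities +£239B
  Liabilities: Checkable deposits −£1.5B, Borrowings from CB +£223.5B
Monetary base = currency + reserves: 0 + (−£17B) = -£17 billion.

-£17 billion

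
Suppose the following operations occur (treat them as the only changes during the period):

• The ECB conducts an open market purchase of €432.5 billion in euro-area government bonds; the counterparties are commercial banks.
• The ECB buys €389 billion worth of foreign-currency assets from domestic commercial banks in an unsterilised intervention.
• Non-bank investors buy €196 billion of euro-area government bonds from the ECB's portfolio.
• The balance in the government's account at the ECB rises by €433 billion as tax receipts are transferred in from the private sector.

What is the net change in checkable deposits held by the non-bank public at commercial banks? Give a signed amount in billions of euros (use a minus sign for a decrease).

OMO purchase (from banks) €432.5 billion: the counterparty is a bank, so public deposits are unchanged → 0.
FX purchase €389 billion: the counterparty is a bank, so public deposits are unchanged → 0.
Asset sale (to non-banks) €196 billion: non-bank counterparties' bank balances fall → −€196B.
Government account inflow €433 billion: non-bank counterparties' bank balances fall → −€433B.
Net: 0 + 0 − 196 − 433 = -€629 billion.

-€629 billion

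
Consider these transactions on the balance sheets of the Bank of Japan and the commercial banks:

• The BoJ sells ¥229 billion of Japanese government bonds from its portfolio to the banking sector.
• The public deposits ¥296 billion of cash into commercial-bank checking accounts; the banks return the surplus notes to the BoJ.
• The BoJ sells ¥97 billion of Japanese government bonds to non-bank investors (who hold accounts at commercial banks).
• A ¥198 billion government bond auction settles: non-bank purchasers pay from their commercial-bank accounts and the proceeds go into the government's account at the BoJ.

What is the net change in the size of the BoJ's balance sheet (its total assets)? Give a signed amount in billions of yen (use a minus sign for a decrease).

OMO sale (to banks) ¥229 billion: a BoJ asset is shed → −¥229B.
Currency deposit ¥296 billion: only the composition of liabilities changes → 0.
Asset sale (to non-banks) ¥97 billion: a BoJ asset is shed → −¥97B.
Government account inflow ¥198 billion: only the composition of liabilities changes → 0.
Net: −229 + 0 − 97 + 0 = -¥326 billion.

-¥326 billion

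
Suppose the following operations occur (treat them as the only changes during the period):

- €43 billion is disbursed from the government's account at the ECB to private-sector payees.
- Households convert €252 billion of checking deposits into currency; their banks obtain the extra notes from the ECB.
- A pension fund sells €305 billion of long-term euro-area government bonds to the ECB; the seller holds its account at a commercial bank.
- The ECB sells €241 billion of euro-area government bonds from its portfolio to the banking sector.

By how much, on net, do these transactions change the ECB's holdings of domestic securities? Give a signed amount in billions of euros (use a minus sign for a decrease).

+€64 billion

ECB balance sheet:
  Assets:      Securities +€64B
  Liabilities: Bank reserves −€145B, Currency in circulation +€252B, Government deposits −€43B
Commercial banking system:
  Assets:      Reserves at CB −€145B, Securities +€241B
  Liabilities: Checkable deposits +€96B
So the change in the ECB's holdings of domestic securities is +€64 billion.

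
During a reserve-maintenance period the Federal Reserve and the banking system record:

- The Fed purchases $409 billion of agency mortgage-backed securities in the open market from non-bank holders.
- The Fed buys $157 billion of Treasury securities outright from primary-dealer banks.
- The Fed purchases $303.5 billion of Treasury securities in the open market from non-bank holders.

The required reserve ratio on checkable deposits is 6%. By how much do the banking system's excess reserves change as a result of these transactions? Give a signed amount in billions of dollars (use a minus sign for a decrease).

+$826.75 billion

Asset purchase (from non-banks) $409 billion: reserves +$409B, deposits +$409B.
OMO purchase (from banks) $157 billion: reserves +$157B, deposits 0.
Asset purchase (from non-banks) $303.5 billion: reserves +$303.5B, deposits +$303.5B.
Totals: Δreserves = +$869.5B, Δdeposits = +$712.5B.
Δrequired reserves = 6% × +$712.5B = +$42.75B.
Δexcess reserves = Δreserves − Δrequired = +$869.5B − (+$42.75B) = +$826.75 billion.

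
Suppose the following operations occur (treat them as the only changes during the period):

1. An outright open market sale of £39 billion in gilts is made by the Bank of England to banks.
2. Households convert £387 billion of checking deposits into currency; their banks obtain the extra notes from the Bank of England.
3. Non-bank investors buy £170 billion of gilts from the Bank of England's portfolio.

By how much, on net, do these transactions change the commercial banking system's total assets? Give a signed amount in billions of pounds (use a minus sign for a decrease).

OMO sale (to banks) £39 billion: just an asset swap on bank balance sheets → 0.
Currency withdrawal £387 billion: bank balance sheets shrink → −£387B.
Asset sale (to non-banks) £170 billion: bank balance sheets shrink → −£170B.
Net: 0 − 387 − 170 = -£557 billion.

-£557 billion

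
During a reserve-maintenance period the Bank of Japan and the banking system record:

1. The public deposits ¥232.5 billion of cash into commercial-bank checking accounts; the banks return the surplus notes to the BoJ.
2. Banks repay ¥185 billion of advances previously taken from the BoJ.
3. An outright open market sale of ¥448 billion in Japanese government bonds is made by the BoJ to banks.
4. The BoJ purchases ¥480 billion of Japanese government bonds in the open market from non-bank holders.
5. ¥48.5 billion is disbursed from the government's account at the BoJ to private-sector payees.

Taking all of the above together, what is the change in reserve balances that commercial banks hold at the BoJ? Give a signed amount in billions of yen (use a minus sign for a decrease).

+¥128 billion

BoJ balance sheet:
  Assets:      Securities +¥32B, Loans to banks −¥185B
  Liabilities: Bank reserves +¥128B, Currency in circulation −¥232.5B, Government deposits −¥48.5B
So the change in reserve balances that commercial banks hold at the BoJ is +¥128 billion.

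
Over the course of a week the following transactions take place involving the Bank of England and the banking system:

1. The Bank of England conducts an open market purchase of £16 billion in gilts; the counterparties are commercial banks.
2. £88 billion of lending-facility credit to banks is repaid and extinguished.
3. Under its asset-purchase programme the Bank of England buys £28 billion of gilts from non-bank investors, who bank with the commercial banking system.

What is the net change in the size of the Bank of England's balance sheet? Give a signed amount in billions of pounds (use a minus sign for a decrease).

-£44 billion

OMO purchase (from banks) £16 billion: a Bank of England asset is acquired → +£16B.
Discount-window repayment £88 billion: a Bank of England asset is shed → −£88B.
Asset purchase (from non-banks) £28 billion: a Bank of England asset is acquired → +£28B.
Net: 16 − 88 + 28 = -£44 billion.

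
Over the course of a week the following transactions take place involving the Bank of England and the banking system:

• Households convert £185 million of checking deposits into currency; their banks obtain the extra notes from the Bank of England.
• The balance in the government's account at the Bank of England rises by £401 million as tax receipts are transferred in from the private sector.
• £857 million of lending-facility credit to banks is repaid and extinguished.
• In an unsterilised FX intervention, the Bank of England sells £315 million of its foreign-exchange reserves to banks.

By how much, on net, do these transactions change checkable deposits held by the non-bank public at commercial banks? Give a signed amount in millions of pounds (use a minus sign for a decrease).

Bank of England balance sheet:
  Assets:      Loans to banks −£857M, Foreign assets −£315M
  Liabilities: Bank reserves −£1758M, Currency in circulation +£185M, Government deposits +£401M
Commercial banking system:
  Assets:      Reserves at CB −£1758M, Foreign assets +£315M
  Liabilities: Checkable deposits −£586M, Borrowings from CB −£857M
So the change in checkable deposits held by the non-bank public at commercial banks is -£586 million.

-£586 million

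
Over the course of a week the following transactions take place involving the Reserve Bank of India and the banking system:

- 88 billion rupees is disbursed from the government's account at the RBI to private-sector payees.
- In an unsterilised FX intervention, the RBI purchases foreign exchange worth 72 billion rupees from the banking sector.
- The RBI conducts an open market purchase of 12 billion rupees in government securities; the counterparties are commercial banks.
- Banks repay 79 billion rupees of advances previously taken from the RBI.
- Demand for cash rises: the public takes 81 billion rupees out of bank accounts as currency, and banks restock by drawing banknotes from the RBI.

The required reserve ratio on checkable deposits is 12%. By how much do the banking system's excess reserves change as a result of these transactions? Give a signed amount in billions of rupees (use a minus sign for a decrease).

Government spending 88 billion rupees: reserves +88B, deposits +88B.
FX purchase 72 billion rupees: reserves +72B, deposits 0.
OMO purchase (from banks) 12 billion rupees: reserves +12B, deposits 0.
Discount-window repayment 79 billion rupees: reserves −79B, deposits 0.
Currency withdrawal 81 billion rupees: reserves −81B, deposits −81B.
Totals: Δreserves = +12B, Δdeposits = +7B.
Δrequired reserves = 12% × +7B = +0.84B.
Δexcess reserves = Δreserves − Δrequired = +12B − (+0.84B) = +11.16 billion.

+11.16 billion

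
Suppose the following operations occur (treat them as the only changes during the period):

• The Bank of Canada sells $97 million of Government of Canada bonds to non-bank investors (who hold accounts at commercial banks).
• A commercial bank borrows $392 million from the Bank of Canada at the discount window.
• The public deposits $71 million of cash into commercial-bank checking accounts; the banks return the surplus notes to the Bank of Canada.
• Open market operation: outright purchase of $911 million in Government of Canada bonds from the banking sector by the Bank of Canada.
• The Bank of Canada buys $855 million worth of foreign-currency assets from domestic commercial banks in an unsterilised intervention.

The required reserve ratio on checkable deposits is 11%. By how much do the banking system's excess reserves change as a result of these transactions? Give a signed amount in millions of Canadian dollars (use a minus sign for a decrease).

Asset sale (to non-banks) $97 million: reserves −$97M, deposits −$97M.
Discount-window loan $392 million: reserves +$392M, deposits 0.
Currency deposit $71 million: reserves +$71M, deposits +$71M.
OMO purchase (from banks) $911 million: reserves +$911M, deposits 0.
FX purchase $855 million: reserves +$855M, deposits 0.
Totals: Δreserves = +$2132M, Δdeposits = −$26M.
Δrequired reserves = 11% × −$26M = −$2.86M.
Δexcess reserves = Δreserves − Δrequired = +$2132M − (−$2.86M) = +$2134.86 million.

+$2134.86 million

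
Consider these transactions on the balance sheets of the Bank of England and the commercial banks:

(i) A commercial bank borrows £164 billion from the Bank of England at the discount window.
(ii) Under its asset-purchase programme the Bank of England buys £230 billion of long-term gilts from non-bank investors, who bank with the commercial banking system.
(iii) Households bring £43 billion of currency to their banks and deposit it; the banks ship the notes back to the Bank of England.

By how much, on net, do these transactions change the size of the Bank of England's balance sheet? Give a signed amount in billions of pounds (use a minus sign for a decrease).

+£394 billion

Discount-window loan £164 billion: a Bank of England asset is acquired → +£164B.
Asset purchase (from non-banks) £230 billion: a Bank of England asset is acquired → +£230B.
Currency deposit £43 billion: only the composition of liabilities changes → 0.
Net: 164 + 230 + 0 = +£394 billion.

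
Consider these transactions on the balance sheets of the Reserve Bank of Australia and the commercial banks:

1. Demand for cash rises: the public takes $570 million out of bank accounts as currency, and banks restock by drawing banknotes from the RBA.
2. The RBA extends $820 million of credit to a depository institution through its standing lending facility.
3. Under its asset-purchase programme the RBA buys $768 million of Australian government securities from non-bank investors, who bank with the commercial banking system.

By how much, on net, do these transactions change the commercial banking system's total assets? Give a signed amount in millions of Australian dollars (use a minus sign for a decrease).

RBA balance sheet:
  Assets:      Securities +$768M, Loans to banks +$820M
  Liabilities: Bank reserves +$1018M, Currency in circulation +$570M
Commercial banking system:
  Assets:      Reserves at CB +$1018M
  Liabilities: Checkable deposits +$198M, Borrowings from CB +$820M
Change in total bank assets = +$1018 million.

+$1018 million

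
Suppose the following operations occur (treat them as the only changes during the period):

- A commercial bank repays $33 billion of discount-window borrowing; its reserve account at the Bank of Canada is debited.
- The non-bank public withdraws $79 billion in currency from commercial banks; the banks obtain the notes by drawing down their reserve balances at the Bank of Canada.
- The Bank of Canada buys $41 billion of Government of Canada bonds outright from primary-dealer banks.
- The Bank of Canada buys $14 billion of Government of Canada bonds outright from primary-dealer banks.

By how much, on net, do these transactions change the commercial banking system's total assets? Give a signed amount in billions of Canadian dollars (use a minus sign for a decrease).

Discount-window repayment $33 billion: bank balance sheets shrink → −$33B.
Currency withdrawal $79 billion: bank balance sheets shrink → −$79B.
OMO purchase (from banks) $41 billion: just an asset swap on bank balance sheets → 0.
OMO purchase (from banks) $14 billion: just an asset swap on bank balance sheets → 0.
Net: −33 − 79 + 0 + 0 = -$112 billion.

-$112 billion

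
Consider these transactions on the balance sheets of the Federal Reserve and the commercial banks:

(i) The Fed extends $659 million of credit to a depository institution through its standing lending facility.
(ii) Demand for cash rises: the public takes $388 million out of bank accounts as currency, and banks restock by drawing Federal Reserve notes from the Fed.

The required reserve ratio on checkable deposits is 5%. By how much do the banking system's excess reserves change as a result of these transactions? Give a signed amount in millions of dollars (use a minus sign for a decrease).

+$290.4 million

Discount-window loan $659 million: reserves +$659M, deposits 0.
Currency withdrawal $388 million: reserves −$388M, deposits −$388M.
Totals: Δreserves = +$271M, Δdeposits = −$388M.
Δrequired reserves = 5% × −$388M = −$19.4M.
Δexcess reserves = Δreserves − Δrequired = +$271M − (−$19.4M) = +$290.4 million.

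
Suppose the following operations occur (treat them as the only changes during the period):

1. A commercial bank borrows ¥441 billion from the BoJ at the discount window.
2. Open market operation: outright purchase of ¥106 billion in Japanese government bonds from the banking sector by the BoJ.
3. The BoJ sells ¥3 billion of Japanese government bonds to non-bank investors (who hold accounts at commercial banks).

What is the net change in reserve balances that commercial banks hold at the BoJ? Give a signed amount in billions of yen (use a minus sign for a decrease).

+¥544 billion

BoJ balance sheet:
  Assets:      Securities +¥103B, Loans to banks +¥441B
  Liabilities: Bank reserves +¥544B
Commercial banking system:
  Assets:      Reserves at CB +¥544B, Securities −¥106B
  Liabilities: Checkable deposits −¥3B, Borrowings from CB +¥441B
So the change in reserve balances that commercial banks hold at the BoJ is +¥544 billion.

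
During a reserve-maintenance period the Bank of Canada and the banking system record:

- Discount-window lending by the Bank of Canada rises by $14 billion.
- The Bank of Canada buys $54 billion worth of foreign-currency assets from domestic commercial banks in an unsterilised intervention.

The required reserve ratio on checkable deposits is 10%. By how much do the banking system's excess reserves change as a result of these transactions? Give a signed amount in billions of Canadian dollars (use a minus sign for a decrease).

Discount-window loan $14 billion: reserves +$14B, deposits 0.
FX purchase $54 billion: reserves +$54B, deposits 0.
Totals: Δreserves = +$68B, Δdeposits = 0.
Δrequired reserves = 10% × 0 = 0.
Δexcess reserves = Δreserves − Δrequired = +$68B − (0) = +$68 billion.

+$68 billion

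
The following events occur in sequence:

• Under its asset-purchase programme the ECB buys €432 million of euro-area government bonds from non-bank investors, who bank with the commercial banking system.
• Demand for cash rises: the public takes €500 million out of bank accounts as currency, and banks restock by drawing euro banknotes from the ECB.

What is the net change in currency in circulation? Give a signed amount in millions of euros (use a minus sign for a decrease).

Asset purchase (from non-banks) €432 million: no currency enters or leaves circulation → 0.
Currency withdrawal €500 million: notes leave the central bank → +€500M.
Net: 0 + 500 = +€500 million.

+€500 million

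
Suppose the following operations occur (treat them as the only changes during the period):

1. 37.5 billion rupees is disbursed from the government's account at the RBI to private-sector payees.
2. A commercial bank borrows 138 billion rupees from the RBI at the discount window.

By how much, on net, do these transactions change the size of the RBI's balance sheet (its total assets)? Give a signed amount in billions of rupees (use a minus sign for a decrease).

Government spending 37.5 billion rupees: only the composition of liabilities changes → 0.
Discount-window loan 138 billion rupees: an RBI asset is acquired → +138B.
Net: 0 + 138 = +138 billion.

+138 billion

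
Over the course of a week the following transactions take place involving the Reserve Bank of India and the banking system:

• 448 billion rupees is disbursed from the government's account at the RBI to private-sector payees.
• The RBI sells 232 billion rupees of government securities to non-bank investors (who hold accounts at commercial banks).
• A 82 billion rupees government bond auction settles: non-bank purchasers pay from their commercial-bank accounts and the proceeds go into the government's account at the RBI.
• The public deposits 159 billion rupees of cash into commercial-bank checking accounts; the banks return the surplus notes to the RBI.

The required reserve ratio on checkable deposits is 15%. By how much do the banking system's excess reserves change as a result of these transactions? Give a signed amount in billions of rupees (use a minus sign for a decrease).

+249.05 billion

Government spending 448 billion rupees: reserves +448B, deposits +448B.
Asset sale (to non-banks) 232 billion rupees: reserves −232B, deposits −232B.
Government account inflow 82 billion rupees: reserves −82B, deposits −82B.
Currency deposit 159 billion rupees: reserves +159B, deposits +159B.
Totals: Δreserves = +293B, Δdeposits = +293B.
Δrequired reserves = 15% × +293B = +43.95B.
Δexcess reserves = Δreserves − Δrequired = +293B − (+43.95B) = +249.05 billion.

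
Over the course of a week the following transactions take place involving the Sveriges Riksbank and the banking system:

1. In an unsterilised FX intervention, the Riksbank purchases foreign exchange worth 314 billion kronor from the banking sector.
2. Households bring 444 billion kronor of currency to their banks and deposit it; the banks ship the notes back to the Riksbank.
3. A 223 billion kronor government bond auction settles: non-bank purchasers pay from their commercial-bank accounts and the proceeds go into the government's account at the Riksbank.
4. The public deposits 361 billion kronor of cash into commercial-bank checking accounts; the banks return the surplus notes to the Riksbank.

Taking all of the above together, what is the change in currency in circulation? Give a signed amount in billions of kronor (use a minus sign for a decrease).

-805 billion

FX purchase 314 billion kronor: no currency enters or leaves circulation → 0.
Currency deposit 444 billion kronor: notes return to the central bank → −444B.
Government account inflow 223 billion kronor: no currency enters or leaves circulation → 0.
Currency deposit 361 billion kronor: notes return to the central bank → −361B.
Net: 0 − 444 + 0 − 361 = -805 billion.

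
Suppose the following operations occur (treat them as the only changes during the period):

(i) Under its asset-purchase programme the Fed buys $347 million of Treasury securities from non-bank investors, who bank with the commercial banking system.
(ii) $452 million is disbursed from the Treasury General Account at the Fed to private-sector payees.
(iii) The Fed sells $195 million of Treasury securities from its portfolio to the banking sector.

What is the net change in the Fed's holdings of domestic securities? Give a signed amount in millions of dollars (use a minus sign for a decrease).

Asset purchase (from non-banks) $347 million: securities added to the Fed's portfolio → +$347M.
Government spending $452 million: the Fed's securities portfolio is untouched → 0.
OMO sale (to banks) $195 million: securities removed from the Fed's portfolio → −$195M.
Net: 347 + 0 − 195 = +$152 million.

+$152 million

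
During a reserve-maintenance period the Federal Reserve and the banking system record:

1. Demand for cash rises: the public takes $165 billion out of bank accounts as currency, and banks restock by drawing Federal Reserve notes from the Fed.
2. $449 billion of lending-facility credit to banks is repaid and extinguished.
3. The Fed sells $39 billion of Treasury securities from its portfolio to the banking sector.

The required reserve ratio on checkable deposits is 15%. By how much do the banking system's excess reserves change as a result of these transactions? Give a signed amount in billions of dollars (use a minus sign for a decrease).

-$628.25 billion

Currency withdrawal $165 billion: reserves −$165B, deposits −$165B.
Discount-window repayment $449 billion: reserves −$449B, deposits 0.
OMO sale (to banks) $39 billion: reserves −$39B, deposits 0.
Totals: Δreserves = −$653B, Δdeposits = −$165B.
Δrequired reserves = 15% × −$165B = −$24.75B.
Δexcess reserves = Δreserves − Δrequired = −$653B − (−$24.75B) = -$628.25 billion.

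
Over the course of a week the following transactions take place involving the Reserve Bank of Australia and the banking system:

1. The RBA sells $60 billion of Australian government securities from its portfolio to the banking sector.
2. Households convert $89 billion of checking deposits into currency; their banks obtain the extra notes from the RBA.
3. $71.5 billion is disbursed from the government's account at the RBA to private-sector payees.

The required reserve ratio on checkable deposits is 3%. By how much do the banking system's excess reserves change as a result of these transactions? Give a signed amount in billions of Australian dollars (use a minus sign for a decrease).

-$76.975 billion

OMO sale (to banks) $60 billion: reserves −$60B, deposits 0.
Currency withdrawal $89 billion: reserves −$89B, deposits −$89B.
Government spending $71.5 billion: reserves +$71.5B, deposits +$71.5B.
Totals: Δreserves = −$77.5B, Δdeposits = −$17.5B.
Δrequired reserves = 3% × −$17.5B = −$0.525B.
Δexcess reserves = Δreserves − Δrequired = −$77.5B − (−$0.525B) = -$76.975 billion.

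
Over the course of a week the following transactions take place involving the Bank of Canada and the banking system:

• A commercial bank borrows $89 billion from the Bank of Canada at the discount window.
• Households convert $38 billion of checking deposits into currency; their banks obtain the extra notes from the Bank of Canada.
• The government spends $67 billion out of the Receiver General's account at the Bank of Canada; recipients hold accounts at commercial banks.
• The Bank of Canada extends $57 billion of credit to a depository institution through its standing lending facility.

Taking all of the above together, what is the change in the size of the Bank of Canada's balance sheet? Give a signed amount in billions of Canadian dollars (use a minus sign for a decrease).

Bank of Canada balance sheet:
  Assets:      Loans to banks +$146B
  Liabilities: Bank reserves +$175B, Currency in circulation +$38B, Government deposits −$67B
Change in total Bank of Canada assets = +$146 billion.

+$146 billion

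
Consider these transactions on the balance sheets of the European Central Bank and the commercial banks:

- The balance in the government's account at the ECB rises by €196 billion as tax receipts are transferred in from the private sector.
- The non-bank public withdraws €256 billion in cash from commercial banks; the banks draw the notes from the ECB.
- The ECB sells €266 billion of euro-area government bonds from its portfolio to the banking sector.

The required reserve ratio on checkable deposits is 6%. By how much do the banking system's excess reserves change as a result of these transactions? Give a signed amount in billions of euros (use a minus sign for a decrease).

-€690.88 billion

Government account inflow €196 billion: reserves −€196B, deposits −€196B.
Currency withdrawal €256 billion: reserves −€256B, deposits −€256B.
OMO sale (to banks) €266 billion: reserves −€266B, deposits 0.
Totals: Δreserves = −€718B, Δdeposits = −€452B.
Δrequired reserves = 6% × −€452B = −€27.12B.
Δexcess reserves = Δreserves − Δrequired = −€718B − (−€27.12B) = -€690.88 billion.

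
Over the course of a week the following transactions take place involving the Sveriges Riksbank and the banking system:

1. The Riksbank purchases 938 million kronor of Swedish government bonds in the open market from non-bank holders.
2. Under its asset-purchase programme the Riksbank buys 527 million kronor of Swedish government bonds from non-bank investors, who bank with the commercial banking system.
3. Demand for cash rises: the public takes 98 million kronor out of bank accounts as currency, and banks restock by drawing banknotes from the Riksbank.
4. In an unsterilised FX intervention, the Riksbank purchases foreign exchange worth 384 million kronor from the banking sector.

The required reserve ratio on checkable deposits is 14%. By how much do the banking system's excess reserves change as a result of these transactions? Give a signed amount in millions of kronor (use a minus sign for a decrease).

Asset purchase (from non-banks) 938 million kronor: reserves +938M, deposits +938M.
Asset purchase (from non-banks) 527 million kronor: reserves +527M, deposits +527M.
Currency withdrawal 98 million kronor: reserves −98M, deposits −98M.
FX purchase 384 million kronor: reserves +384M, deposits 0.
Totals: Δreserves = +1751M, Δdeposits = +1367M.
Δrequired reserves = 14% × +1367M = +191.38M.
Δexcess reserves = Δreserves − Δrequired = +1751M − (+191.38M) = +1559.62 million.

+1559.62 million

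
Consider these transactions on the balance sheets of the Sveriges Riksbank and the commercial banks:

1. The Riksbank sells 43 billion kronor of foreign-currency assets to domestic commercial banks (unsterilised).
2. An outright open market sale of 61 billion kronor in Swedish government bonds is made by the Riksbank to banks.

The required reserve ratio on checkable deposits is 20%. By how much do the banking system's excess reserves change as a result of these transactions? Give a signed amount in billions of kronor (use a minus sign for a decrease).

-104 billion

FX sale 43 billion kronor: reserves −43B, deposits 0.
OMO sale (to banks) 61 billion kronor: reserves −61B, deposits 0.
Totals: Δreserves = −104B, Δdeposits = 0.
Δrequired reserves = 20% × 0 = 0.
Δexcess reserves = Δreserves − Δrequired = −104B − (0) = -104 billion.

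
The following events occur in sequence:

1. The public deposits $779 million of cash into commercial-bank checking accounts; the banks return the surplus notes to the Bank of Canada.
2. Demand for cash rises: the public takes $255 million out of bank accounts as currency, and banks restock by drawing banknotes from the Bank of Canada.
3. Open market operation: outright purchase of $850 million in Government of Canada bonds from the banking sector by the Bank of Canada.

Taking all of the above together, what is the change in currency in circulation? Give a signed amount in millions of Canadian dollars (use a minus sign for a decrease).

Bank of Canada balance sheet:
  Assets:      Securities +$850M
  Liabilities: Bank reserves +$1374M, Currency in circulation −$524M
Commercial banking system:
  Assets:      Reserves at CB +$1374M, Securities −$850M
  Liabilities: Checkable deposits +$524M
So the change in currency in circulation is -$524 million.

-$524 million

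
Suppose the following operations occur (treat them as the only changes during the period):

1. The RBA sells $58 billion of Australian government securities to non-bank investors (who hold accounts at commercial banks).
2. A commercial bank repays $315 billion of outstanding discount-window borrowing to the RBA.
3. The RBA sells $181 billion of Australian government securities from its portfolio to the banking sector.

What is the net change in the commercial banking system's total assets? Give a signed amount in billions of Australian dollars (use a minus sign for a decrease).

Asset sale (to non-banks) $58 billion: bank balance sheets shrink → −$58B.
Discount-window repayment $315 billion: bank balance sheets shrink → −$315B.
OMO sale (to banks) $181 billion: just an asset swap on bank balance sheets → 0.
Net: −58 − 315 + 0 = -$373 billion.

-$373 billion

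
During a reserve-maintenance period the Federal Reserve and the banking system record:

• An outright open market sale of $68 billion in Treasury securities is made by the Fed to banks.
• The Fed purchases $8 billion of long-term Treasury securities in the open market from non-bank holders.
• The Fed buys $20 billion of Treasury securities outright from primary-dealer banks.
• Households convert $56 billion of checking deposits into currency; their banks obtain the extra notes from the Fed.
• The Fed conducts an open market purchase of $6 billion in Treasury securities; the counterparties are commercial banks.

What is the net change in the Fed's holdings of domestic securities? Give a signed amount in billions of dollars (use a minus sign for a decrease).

-$34 billion

Fed balance sheet:
  Assets:      Securities −$34B
  Liabilities: Bank reserves −$90B, Currency in circulation +$56B
Commercial banking system:
  Assets:      Reserves at CB −$90B, Securities +$42B
  Liabilities: Checkable deposits −$48B
So the change in the Fed's holdings of domestic securities is -$34 billion.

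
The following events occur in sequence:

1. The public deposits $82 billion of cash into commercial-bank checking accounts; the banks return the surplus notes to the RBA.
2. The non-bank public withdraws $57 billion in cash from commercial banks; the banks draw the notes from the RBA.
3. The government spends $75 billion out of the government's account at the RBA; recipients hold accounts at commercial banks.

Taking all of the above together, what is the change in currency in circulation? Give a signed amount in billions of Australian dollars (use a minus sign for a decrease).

-$25 billion

RBA balance sheet:
  Assets:      no change
  Liabilities: Bank reserves +$100B, Currency in circulation −$25B, Government deposits −$75B
Commercial banking system:
  Assets:      Reserves at CB +$100B
  Liabilities: Checkable deposits +$100B
So the change in currency in circulation is -$25 billion.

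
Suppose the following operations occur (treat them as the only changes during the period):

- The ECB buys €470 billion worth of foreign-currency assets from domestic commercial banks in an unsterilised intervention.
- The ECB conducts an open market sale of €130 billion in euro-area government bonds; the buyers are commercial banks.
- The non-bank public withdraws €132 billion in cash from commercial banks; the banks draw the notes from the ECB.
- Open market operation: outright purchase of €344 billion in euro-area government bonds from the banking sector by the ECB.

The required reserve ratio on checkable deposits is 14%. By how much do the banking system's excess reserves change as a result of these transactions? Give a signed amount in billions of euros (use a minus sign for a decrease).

+€570.48 billion

FX purchase €470 billion: reserves +€470B, deposits 0.
OMO sale (to banks) €130 billion: reserves −€130B, deposits 0.
Currency withdrawal €132 billion: reserves −€132B, deposits −€132B.
OMO purchase (from banks) €344 billion: reserves +€344B, deposits 0.
Totals: Δreserves = +€552B, Δdeposits = −€132B.
Δrequired reserves = 14% × −€132B = −€18.48B.
Δexcess reserves = Δreserves − Δrequired = +€552B − (−€18.48B) = +€570.48 billion.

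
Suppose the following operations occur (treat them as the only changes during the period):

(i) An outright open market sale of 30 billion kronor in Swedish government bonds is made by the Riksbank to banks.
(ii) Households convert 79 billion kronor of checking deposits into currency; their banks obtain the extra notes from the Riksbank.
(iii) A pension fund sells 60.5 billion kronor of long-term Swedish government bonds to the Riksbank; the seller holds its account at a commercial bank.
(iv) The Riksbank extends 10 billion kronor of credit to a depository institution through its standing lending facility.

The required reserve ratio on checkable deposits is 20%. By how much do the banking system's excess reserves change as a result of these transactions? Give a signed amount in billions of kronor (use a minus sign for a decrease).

-34.8 billion

OMO sale (to banks) 30 billion kronor: reserves −30B, deposits 0.
Currency withdrawal 79 billion kronor: reserves −79B, deposits −79B.
Asset purchase (from non-banks) 60.5 billion kronor: reserves +60.5B, deposits +60.5B.
Discount-window loan 10 billion kronor: reserves +10B, deposits 0.
Totals: Δreserves = −38.5B, Δdeposits = −18.5B.
Δrequired reserves = 20% × −18.5B = −3.7B.
Δexcess reserves = Δreserves − Δrequired = −38.5B − (−3.7B) = -34.8 billion.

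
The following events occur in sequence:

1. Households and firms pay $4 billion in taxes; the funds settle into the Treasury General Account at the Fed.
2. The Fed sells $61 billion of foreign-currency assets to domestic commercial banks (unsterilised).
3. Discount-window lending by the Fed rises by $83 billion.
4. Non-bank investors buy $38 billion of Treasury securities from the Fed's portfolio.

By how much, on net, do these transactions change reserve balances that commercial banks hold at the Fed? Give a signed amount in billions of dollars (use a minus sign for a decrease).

-$20 billion

Government account inflow $4 billion: funds move from bank reserves into the government account → −$4B.
FX sale $61 billion: the buying banks pay out of their reserve balances → −$61B.
Discount-window loan $83 billion: the loan is credited to the bank's reserve account → +$83B.
Asset sale (to non-banks) $38 billion: the non-bank buyers' banks settle from reserves → −$38B.
Net: −4 − 61 + 83 − 38 = -$20 billion.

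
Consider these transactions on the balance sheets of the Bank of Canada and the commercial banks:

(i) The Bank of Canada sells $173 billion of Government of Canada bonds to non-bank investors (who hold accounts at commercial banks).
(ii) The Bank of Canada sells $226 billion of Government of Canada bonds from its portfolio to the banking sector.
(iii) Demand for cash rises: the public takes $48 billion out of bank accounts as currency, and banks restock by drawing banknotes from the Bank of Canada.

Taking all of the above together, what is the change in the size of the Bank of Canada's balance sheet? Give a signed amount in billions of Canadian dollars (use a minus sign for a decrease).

Asset sale (to non-banks) $173 billion: a Bank of Canada asset is shed → −$173B.
OMO sale (to banks) $226 billion: a Bank of Canada asset is shed → −$226B.
Currency withdrawal $48 billion: only the composition of liabilities changes → 0.
Net: −173 − 226 + 0 = -$399 billion.

-$399 billion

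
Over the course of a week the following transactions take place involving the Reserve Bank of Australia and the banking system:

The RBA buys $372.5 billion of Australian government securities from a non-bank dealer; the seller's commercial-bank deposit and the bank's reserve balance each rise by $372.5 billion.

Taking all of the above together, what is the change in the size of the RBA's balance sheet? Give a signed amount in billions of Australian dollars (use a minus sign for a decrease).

+$372.5 billion

RBA balance sheet:
  Assets:      Securities +$372.5B
  Liabilities: Bank reserves +$372.5B
Commercial banking system:
  Assets:      Reserves at CB +$372.5B
  Liabilities: Checkable deposits +$372.5B
Change in total RBA assets = +$372.5 billion.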